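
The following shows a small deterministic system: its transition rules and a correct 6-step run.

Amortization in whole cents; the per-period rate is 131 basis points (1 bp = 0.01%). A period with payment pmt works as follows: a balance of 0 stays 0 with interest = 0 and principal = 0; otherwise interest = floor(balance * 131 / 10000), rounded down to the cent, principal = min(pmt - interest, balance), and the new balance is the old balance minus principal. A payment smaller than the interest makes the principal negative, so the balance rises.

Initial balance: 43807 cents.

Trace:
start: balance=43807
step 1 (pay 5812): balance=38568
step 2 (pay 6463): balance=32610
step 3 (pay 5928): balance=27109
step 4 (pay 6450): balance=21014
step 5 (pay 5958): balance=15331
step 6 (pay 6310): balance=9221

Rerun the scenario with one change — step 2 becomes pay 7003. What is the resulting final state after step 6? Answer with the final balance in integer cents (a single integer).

(re-executing from step 2 with the substitution; state before step 2: balance=38568)
step 2 (pay 7003): balance=32070
step 3 (pay 5928): balance=26562
step 4 (pay 6450): balance=20459
step 5 (pay 5958): balance=14769
step 6 (pay 6310): balance=8652

8652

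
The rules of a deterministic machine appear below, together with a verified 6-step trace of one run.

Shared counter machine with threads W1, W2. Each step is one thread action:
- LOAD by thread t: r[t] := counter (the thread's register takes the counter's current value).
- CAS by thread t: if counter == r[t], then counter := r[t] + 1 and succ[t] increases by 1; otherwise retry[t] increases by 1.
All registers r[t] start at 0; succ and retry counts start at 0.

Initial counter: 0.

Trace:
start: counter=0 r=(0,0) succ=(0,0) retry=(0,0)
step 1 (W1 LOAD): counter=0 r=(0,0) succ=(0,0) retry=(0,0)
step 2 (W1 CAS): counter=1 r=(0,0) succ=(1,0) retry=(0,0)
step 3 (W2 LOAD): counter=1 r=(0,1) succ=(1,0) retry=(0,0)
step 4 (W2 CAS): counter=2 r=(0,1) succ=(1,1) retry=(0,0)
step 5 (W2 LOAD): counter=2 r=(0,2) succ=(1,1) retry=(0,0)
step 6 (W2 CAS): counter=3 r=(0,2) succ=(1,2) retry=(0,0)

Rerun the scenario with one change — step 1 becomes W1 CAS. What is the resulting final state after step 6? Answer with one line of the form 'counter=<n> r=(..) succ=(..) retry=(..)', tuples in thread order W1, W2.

(re-executing from step 1 with the substitution; state before step 1: counter=0 r=(0,0) succ=(0,0) retry=(0,0))
step 1 (W1 CAS): counter=1 r=(0,0) succ=(1,0) retry=(0,0)
step 2 (W1 CAS): counter=1 r=(0,0) succ=(1,0) retry=(1,0)
step 3 (W2 LOAD): counter=1 r=(0,1) succ=(1,0) retry=(1,0)
step 4 (W2 CAS): counter=2 r=(0,1) succ=(1,1) retry=(1,0)
step 5 (W2 LOAD): counter=2 r=(0,2) succ=(1,1) retry=(1,0)
step 6 (W2 CAS): counter=3 r=(0,2) succ=(1,2) retry=(1,0)

counter=3 r=(0,2) succ=(1,2) retry=(1,0)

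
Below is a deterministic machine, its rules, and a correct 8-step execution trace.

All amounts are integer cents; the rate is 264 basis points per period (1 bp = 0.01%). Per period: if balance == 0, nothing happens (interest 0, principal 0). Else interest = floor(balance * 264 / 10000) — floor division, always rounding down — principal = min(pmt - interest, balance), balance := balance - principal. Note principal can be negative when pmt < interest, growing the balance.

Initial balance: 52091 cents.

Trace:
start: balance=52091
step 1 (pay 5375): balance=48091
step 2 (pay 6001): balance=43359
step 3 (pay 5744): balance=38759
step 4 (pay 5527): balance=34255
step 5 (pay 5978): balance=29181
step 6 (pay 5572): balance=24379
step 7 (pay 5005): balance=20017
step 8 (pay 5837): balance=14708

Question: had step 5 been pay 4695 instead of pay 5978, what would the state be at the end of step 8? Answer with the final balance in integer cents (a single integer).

(re-executing from step 5 with the substitution; state before step 5: balance=34255)
step 5 (pay 4695): balance=30464
step 6 (pay 5572): balance=25696
step 7 (pay 5005): balance=21369
step 8 (pay 5837): balance=16096

16096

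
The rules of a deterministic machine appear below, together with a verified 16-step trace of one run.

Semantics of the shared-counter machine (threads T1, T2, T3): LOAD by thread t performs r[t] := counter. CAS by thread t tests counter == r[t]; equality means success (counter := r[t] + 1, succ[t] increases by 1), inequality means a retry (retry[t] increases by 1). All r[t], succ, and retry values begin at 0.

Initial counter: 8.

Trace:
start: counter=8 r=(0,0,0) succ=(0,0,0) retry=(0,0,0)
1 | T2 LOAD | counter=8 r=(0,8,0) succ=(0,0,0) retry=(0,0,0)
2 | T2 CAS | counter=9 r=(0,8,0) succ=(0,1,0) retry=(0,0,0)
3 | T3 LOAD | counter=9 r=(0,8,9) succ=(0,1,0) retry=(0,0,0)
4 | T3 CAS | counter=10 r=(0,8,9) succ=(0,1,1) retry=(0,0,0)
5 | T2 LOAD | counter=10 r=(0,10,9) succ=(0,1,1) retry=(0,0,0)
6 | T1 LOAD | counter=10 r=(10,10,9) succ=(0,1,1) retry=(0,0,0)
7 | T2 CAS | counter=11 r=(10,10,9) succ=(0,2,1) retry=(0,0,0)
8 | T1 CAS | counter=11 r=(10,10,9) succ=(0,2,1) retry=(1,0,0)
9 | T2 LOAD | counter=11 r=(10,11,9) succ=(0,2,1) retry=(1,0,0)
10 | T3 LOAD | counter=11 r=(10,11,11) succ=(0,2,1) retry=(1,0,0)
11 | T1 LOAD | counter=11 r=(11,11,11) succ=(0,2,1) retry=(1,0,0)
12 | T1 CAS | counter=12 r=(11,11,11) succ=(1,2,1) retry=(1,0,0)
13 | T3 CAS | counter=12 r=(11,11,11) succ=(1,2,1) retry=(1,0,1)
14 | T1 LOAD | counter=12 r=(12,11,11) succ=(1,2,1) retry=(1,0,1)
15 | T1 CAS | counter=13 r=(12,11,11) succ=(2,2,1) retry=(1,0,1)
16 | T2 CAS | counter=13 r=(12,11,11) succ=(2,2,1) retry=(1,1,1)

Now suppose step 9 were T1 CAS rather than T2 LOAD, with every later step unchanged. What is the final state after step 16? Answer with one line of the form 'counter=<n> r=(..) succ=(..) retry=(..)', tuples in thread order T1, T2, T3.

counter=13 r=(12,10,11) succ=(2,2,1) retry=(2,1,1)

(re-executing from step 9 with the substitution; state before step 9: counter=11 r=(10,10,9) succ=(0,2,1) retry=(1,0,0))
9 | T1 CAS | counter=11 r=(10,10,9) succ=(0,2,1) retry=(2,0,0)
10 | T3 LOAD | counter=11 r=(10,10,11) succ=(0,2,1) retry=(2,0,0)
11 | T1 LOAD | counter=11 r=(11,10,11) succ=(0,2,1) retry=(2,0,0)
12 | T1 CAS | counter=12 r=(11,10,11) succ=(1,2,1) retry=(2,0,0)
13 | T3 CAS | counter=12 r=(11,10,11) succ=(1,2,1) retry=(2,0,1)
14 | T1 LOAD | counter=12 r=(12,10,11) succ=(1,2,1) retry=(2,0,1)
15 | T1 CAS | counter=13 r=(12,10,11) succ=(2,2,1) retry=(2,0,1)
16 | T2 CAS | counter=13 r=(12,10,11) succ=(2,2,1) retry=(2,1,1)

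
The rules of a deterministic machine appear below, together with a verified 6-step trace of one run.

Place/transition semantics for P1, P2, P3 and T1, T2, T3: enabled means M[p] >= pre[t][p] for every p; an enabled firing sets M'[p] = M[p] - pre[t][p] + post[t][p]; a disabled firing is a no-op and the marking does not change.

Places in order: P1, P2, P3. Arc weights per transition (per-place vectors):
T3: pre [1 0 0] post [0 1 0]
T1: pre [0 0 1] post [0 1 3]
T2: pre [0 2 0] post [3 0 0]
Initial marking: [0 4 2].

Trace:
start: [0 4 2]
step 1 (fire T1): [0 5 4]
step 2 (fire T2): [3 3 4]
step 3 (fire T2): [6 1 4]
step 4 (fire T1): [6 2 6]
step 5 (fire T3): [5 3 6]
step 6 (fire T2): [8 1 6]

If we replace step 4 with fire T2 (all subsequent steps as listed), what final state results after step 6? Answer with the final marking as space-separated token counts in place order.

(re-executing from step 4 with the substitution; state before step 4: [6 1 4])
step 4 (fire T2): [6 1 4]
step 5 (fire T3): [5 2 4]
step 6 (fire T2): [8 0 4]

8 0 4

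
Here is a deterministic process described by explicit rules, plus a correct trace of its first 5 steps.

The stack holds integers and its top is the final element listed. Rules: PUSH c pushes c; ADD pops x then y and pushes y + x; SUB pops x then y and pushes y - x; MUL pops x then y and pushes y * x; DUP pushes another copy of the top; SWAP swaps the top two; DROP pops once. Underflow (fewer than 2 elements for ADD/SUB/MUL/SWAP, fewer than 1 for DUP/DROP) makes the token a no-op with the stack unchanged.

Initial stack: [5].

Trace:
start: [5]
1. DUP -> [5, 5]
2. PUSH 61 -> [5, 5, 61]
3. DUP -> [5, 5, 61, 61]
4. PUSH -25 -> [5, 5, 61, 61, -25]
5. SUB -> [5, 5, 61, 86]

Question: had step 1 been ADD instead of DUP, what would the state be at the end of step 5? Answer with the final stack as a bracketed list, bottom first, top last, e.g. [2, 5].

[5, 61, 86]

(re-executing from step 1 with the substitution; state before step 1: [5])
1. ADD -> [5]
2. PUSH 61 -> [5, 61]
3. DUP -> [5, 61, 61]
4. PUSH -25 -> [5, 61, 61, -25]
5. SUB -> [5, 61, 86]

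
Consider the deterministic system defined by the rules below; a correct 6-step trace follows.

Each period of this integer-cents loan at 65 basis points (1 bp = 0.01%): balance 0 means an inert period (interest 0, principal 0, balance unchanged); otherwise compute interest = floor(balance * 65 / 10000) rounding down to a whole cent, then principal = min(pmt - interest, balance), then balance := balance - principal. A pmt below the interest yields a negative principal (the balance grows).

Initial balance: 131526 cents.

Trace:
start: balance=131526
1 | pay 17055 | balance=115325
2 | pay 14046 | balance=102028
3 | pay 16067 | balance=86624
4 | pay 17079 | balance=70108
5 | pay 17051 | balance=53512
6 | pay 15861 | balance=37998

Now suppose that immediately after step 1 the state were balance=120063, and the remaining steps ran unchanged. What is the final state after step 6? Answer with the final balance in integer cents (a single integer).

state after step 1 := balance=120063
2 | pay 14046 | balance=106797
3 | pay 16067 | balance=91424
4 | pay 17079 | balance=74939
5 | pay 17051 | balance=58375
6 | pay 15861 | balance=42893

42893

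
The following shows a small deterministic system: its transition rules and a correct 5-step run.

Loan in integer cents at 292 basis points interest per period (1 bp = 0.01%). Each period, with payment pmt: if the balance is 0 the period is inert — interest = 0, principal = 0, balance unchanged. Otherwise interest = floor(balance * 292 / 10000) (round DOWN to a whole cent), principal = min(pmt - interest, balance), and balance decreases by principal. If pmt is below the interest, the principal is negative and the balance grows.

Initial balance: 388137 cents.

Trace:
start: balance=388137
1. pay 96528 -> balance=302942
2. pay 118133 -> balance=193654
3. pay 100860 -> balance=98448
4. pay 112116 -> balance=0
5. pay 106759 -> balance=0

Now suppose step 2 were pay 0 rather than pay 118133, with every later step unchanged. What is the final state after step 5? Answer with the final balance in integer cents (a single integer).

(re-executing from step 2 with the substitution; state before step 2: balance=302942)
2. pay 0 -> balance=311787
3. pay 100860 -> balance=220031
4. pay 112116 -> balance=114339
5. pay 106759 -> balance=10918

10918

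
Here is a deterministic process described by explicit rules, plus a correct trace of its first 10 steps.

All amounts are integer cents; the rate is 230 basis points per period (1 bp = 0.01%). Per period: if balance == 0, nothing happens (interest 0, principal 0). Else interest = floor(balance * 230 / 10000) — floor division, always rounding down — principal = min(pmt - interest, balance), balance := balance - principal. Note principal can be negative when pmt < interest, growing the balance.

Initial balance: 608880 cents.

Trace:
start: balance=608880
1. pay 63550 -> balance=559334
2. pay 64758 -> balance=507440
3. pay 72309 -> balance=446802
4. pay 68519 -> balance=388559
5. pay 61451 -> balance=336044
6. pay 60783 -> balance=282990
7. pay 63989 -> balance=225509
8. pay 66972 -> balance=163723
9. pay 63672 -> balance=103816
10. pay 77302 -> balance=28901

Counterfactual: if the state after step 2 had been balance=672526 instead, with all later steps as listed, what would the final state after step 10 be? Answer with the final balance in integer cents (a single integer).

state after step 2 := balance=672526
3. pay 72309 -> balance=615685
4. pay 68519 -> balance=561326
5. pay 61451 -> balance=512785
6. pay 60783 -> balance=463796
7. pay 63989 -> balance=410474
8. pay 66972 -> balance=352942
9. pay 63672 -> balance=297387
10. pay 77302 -> balance=226924

226924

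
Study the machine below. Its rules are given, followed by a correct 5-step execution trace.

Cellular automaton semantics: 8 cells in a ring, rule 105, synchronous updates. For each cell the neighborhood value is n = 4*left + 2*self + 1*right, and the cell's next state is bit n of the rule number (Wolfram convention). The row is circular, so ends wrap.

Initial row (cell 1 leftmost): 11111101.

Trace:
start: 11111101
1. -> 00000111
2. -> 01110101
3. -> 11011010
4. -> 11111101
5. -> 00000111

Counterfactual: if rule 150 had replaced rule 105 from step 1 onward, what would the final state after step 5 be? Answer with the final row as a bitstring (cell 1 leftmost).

(re-executing steps 1..5 under rule 150; state before step 1: 11111101)
1. -> 11111000
2. -> 01110101
3. -> 00100101
4. -> 11111101
5. -> 11111000

11111000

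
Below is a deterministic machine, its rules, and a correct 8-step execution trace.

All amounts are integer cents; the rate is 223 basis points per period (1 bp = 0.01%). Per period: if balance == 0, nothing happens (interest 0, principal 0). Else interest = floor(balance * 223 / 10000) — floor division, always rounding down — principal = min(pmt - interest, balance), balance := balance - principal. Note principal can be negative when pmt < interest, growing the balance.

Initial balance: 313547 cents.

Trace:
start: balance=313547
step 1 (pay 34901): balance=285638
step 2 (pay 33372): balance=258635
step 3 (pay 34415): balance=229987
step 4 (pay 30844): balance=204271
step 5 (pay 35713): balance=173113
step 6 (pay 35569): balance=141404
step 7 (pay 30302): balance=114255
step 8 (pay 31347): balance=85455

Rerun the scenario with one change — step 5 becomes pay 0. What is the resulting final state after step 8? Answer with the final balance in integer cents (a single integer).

123611

(re-executing from step 5 with the substitution; state before step 5: balance=204271)
step 5 (pay 0): balance=208826
step 6 (pay 35569): balance=177913
step 7 (pay 30302): balance=151578
step 8 (pay 31347): balance=123611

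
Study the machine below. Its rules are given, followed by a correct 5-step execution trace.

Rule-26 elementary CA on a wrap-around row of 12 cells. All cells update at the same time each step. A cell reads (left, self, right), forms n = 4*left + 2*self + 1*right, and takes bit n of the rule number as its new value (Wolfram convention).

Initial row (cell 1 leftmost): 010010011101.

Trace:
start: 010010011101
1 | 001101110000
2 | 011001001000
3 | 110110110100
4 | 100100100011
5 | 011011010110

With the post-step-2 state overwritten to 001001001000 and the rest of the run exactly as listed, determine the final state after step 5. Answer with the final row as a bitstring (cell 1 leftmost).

state after step 2 := 001001001000
3 | 010110110100
4 | 100100100010
5 | 011011010100

011011010100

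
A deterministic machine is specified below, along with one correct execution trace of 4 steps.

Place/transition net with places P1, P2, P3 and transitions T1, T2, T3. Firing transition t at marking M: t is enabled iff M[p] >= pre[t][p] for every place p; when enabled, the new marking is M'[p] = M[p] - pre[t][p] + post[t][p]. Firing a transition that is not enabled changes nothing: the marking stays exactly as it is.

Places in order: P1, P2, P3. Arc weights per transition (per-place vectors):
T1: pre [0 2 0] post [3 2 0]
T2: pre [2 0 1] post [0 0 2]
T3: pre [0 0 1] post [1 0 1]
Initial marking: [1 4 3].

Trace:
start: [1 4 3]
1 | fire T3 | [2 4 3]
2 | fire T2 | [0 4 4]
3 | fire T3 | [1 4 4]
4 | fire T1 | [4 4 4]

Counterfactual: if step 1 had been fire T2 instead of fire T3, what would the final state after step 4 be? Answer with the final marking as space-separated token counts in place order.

5 4 3

(re-executing from step 1 with the substitution; state before step 1: [1 4 3])
1 | fire T2 | [1 4 3]
2 | fire T2 | [1 4 3]
3 | fire T3 | [2 4 3]
4 | fire T1 | [5 4 3]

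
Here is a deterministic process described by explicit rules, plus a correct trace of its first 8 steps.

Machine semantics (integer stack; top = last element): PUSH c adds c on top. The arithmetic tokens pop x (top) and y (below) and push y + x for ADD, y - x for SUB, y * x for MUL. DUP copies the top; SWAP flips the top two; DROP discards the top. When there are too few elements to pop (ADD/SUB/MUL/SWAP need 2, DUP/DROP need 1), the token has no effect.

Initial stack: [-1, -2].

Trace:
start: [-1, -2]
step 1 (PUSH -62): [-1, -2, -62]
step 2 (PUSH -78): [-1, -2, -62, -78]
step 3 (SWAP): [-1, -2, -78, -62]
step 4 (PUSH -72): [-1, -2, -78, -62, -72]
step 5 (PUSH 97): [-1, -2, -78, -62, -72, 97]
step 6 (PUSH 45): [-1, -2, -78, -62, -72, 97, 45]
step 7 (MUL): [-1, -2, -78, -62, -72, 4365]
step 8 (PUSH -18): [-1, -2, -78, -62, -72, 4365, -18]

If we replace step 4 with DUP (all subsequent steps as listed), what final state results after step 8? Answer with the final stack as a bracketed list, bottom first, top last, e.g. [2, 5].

(re-executing from step 4 with the substitution; state before step 4: [-1, -2, -78, -62])
step 4 (DUP): [-1, -2, -78, -62, -62]
step 5 (PUSH 97): [-1, -2, -78, -62, -62, 97]
step 6 (PUSH 45): [-1, -2, -78, -62, -62, 97, 45]
step 7 (MUL): [-1, -2, -78, -62, -62, 4365]
step 8 (PUSH -18): [-1, -2, -78, -62, -62, 4365, -18]

[-1, -2, -78, -62, -62, 4365, -18]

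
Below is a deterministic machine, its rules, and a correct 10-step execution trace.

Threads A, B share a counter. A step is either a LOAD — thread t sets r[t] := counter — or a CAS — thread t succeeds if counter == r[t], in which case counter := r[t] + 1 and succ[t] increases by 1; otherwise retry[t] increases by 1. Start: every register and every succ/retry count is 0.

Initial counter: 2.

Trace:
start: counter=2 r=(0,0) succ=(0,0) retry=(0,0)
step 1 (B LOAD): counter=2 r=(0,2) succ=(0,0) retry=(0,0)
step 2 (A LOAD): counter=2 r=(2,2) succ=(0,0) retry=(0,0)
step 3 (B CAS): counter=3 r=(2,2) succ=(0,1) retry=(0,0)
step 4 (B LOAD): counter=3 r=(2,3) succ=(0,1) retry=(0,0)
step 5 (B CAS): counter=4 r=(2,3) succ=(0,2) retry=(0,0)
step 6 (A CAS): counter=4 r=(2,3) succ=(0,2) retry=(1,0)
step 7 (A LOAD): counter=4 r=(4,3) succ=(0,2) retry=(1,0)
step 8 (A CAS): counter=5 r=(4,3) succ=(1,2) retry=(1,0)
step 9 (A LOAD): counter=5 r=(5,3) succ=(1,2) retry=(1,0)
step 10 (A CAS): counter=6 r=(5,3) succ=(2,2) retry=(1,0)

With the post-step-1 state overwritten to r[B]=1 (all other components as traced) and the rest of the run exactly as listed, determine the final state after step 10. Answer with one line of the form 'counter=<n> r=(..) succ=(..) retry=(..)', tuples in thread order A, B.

counter=5 r=(4,2) succ=(2,1) retry=(1,1)

state after step 1 := counter=2 r=(0,1) succ=(0,0) retry=(0,0)
step 2 (A LOAD): counter=2 r=(2,1) succ=(0,0) retry=(0,0)
step 3 (B CAS): counter=2 r=(2,1) succ=(0,0) retry=(0,1)
step 4 (B LOAD): counter=2 r=(2,2) succ=(0,0) retry=(0,1)
step 5 (B CAS): counter=3 r=(2,2) succ=(0,1) retry=(0,1)
step 6 (A CAS): counter=3 r=(2,2) succ=(0,1) retry=(1,1)
step 7 (A LOAD): counter=3 r=(3,2) succ=(0,1) retry=(1,1)
step 8 (A CAS): counter=4 r=(3,2) succ=(1,1) retry=(1,1)
step 9 (A LOAD): counter=4 r=(4,2) succ=(1,1) retry=(1,1)
step 10 (A CAS): counter=5 r=(4,2) succ=(2,1) retry=(1,1)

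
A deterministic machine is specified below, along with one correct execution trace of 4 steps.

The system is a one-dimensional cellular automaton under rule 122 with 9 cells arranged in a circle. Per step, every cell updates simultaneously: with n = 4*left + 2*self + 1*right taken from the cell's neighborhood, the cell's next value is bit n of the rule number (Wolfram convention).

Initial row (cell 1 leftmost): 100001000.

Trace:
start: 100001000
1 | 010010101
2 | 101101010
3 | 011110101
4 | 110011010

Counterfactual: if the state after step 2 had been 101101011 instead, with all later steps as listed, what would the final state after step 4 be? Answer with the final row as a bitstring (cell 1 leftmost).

state after step 2 := 101101011
3 | 111110110
4 | 100011111

100011111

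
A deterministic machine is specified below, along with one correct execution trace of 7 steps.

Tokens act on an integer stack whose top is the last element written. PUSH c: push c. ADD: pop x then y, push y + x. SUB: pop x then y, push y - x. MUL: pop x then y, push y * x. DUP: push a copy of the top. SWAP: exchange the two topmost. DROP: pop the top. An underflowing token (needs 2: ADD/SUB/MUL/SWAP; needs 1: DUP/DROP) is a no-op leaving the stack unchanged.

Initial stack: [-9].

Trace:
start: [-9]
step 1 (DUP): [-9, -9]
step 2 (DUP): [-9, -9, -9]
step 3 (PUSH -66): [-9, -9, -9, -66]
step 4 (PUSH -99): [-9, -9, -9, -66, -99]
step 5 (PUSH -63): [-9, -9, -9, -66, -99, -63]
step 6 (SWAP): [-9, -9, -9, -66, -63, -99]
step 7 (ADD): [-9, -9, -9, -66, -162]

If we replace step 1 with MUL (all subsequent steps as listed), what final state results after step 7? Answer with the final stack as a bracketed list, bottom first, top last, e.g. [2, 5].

(re-executing from step 1 with the substitution; state before step 1: [-9])
step 1 (MUL): [-9]
step 2 (DUP): [-9, -9]
step 3 (PUSH -66): [-9, -9, -66]
step 4 (PUSH -99): [-9, -9, -66, -99]
step 5 (PUSH -63): [-9, -9, -66, -99, -63]
step 6 (SWAP): [-9, -9, -66, -63, -99]
step 7 (ADD): [-9, -9, -66, -162]

[-9, -9, -66, -162]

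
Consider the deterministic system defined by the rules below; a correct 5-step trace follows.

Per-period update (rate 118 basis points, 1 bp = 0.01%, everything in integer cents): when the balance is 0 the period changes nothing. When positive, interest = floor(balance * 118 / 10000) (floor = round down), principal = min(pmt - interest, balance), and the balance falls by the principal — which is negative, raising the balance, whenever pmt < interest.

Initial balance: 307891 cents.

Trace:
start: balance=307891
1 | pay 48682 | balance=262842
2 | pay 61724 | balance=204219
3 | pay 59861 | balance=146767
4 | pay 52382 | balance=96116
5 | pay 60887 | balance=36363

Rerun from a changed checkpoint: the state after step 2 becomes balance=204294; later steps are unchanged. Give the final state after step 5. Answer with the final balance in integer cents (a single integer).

state after step 2 := balance=204294
3 | pay 59861 | balance=146843
4 | pay 52382 | balance=96193
5 | pay 60887 | balance=36441

36441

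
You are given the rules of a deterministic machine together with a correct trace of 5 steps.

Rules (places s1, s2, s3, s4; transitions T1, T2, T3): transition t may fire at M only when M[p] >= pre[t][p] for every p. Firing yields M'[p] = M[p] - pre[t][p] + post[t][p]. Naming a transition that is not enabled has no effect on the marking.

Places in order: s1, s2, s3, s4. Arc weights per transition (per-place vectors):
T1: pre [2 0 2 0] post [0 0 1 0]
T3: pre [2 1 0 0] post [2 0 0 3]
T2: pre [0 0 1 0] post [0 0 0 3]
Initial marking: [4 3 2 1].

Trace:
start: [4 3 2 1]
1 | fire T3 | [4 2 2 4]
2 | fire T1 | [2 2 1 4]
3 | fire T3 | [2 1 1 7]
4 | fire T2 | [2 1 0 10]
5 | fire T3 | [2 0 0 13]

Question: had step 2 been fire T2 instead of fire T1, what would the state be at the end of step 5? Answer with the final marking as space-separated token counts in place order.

4 0 0 16

(re-executing from step 2 with the substitution; state before step 2: [4 2 2 4])
2 | fire T2 | [4 2 1 7]
3 | fire T3 | [4 1 1 10]
4 | fire T2 | [4 1 0 13]
5 | fire T3 | [4 0 0 16]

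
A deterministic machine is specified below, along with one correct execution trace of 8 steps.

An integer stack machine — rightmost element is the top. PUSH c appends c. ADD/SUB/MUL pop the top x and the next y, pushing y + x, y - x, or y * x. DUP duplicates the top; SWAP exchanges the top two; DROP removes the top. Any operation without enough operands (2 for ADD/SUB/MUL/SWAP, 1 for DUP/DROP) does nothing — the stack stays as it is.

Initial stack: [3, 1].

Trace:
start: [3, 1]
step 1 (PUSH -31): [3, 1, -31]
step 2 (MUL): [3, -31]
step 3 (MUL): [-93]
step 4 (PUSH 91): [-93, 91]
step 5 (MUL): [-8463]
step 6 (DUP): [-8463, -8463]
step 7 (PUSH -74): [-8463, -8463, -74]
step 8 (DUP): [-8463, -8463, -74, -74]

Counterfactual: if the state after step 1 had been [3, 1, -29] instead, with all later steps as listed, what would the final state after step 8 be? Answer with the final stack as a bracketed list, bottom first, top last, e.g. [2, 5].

[-7917, -7917, -74, -74]

state after step 1 := [3, 1, -29]
step 2 (MUL): [3, -29]
step 3 (MUL): [-87]
step 4 (PUSH 91): [-87, 91]
step 5 (MUL): [-7917]
step 6 (DUP): [-7917, -7917]
step 7 (PUSH -74): [-7917, -7917, -74]
step 8 (DUP): [-7917, -7917, -74, -74]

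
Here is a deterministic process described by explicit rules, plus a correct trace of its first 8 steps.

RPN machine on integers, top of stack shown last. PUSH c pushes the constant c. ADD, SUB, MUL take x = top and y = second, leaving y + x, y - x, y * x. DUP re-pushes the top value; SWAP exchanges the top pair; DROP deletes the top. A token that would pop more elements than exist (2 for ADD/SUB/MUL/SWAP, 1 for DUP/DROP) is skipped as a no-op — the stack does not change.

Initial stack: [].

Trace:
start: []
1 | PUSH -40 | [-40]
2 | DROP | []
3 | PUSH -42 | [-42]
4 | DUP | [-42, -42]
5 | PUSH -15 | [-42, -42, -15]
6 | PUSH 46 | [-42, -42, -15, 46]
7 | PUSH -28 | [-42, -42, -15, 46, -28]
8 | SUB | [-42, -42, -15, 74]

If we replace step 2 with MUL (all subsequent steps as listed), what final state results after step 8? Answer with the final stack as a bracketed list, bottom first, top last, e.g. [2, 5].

(re-executing from step 2 with the substitution; state before step 2: [-40])
2 | MUL | [-40]
3 | PUSH -42 | [-40, -42]
4 | DUP | [-40, -42, -42]
5 | PUSH -15 | [-40, -42, -42, -15]
6 | PUSH 46 | [-40, -42, -42, -15, 46]
7 | PUSH -28 | [-40, -42, -42, -15, 46, -28]
8 | SUB | [-40, -42, -42, -15, 74]

[-40, -42, -42, -15, 74]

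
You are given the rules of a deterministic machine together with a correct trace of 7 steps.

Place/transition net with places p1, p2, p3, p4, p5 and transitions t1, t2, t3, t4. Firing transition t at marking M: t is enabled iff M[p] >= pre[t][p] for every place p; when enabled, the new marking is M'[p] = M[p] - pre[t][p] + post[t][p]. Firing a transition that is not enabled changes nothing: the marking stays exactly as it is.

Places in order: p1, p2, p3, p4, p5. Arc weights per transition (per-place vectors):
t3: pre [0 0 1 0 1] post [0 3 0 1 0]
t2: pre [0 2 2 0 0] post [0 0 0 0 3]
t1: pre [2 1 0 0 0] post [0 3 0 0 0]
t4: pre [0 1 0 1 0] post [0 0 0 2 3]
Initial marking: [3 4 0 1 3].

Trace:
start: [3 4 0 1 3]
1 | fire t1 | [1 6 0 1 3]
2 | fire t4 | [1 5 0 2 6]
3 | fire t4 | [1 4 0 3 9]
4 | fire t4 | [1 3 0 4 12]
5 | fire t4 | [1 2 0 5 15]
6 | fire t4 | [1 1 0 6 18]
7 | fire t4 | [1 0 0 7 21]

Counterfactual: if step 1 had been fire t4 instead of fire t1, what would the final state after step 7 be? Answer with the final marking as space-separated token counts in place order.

3 0 0 5 15

(re-executing from step 1 with the substitution; state before step 1: [3 4 0 1 3])
1 | fire t4 | [3 3 0 2 6]
2 | fire t4 | [3 2 0 3 9]
3 | fire t4 | [3 1 0 4 12]
4 | fire t4 | [3 0 0 5 15]
5 | fire t4 | [3 0 0 5 15]
6 | fire t4 | [3 0 0 5 15]
7 | fire t4 | [3 0 0 5 15]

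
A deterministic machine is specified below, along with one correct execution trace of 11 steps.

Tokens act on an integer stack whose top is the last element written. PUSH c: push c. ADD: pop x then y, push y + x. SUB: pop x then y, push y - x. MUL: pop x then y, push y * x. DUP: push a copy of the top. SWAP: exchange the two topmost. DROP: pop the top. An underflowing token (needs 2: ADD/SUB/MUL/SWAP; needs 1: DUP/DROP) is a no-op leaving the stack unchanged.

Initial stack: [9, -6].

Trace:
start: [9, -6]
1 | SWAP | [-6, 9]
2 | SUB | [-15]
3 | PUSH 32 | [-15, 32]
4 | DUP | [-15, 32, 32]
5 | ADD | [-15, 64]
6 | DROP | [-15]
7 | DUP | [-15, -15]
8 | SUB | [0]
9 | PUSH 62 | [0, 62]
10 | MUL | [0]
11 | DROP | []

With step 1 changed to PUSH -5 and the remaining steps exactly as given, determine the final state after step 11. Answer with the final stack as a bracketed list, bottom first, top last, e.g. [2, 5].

[9]

(re-executing from step 1 with the substitution; state before step 1: [9, -6])
1 | PUSH -5 | [9, -6, -5]
2 | SUB | [9, -1]
3 | PUSH 32 | [9, -1, 32]
4 | DUP | [9, -1, 32, 32]
5 | ADD | [9, -1, 64]
6 | DROP | [9, -1]
7 | DUP | [9, -1, -1]
8 | SUB | [9, 0]
9 | PUSH 62 | [9, 0, 62]
10 | MUL | [9, 0]
11 | DROP | [9]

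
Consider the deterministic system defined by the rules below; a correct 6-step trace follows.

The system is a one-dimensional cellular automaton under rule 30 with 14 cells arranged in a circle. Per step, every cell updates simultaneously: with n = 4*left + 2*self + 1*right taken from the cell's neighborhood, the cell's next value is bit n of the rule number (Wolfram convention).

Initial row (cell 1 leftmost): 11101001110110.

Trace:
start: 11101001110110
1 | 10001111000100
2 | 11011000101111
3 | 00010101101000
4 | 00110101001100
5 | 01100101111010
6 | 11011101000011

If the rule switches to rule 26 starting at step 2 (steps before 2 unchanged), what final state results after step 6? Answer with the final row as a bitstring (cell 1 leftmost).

(re-executing steps 2..6 under rule 26; state before step 2: 10001111000100)
2 | 01011000101011
3 | 00010101000010
4 | 00100000100101
5 | 11010001011000
6 | 10001010010101

10001010010101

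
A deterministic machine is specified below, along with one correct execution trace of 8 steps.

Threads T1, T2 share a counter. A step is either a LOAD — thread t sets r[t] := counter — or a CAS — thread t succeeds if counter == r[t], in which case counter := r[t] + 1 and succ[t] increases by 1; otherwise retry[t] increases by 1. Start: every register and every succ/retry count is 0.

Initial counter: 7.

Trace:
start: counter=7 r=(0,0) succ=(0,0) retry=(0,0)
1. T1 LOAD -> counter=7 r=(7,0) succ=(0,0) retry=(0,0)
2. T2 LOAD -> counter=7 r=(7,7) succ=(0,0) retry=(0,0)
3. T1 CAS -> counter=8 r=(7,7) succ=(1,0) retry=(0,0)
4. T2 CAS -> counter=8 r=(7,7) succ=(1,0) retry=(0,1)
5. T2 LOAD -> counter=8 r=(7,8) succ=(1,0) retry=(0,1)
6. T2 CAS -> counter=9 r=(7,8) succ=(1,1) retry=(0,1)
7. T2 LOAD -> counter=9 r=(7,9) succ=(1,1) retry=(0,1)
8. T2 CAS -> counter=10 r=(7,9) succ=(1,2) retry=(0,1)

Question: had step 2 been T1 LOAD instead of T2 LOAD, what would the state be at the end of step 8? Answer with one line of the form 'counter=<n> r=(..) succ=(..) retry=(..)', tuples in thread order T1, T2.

counter=10 r=(7,9) succ=(1,2) retry=(0,1)

(re-executing from step 2 with the substitution; state before step 2: counter=7 r=(7,0) succ=(0,0) retry=(0,0))
2. T1 LOAD -> counter=7 r=(7,0) succ=(0,0) retry=(0,0)
3. T1 CAS -> counter=8 r=(7,0) succ=(1,0) retry=(0,0)
4. T2 CAS -> counter=8 r=(7,0) succ=(1,0) retry=(0,1)
5. T2 LOAD -> counter=8 r=(7,8) succ=(1,0) retry=(0,1)
6. T2 CAS -> counter=9 r=(7,8) succ=(1,1) retry=(0,1)
7. T2 LOAD -> counter=9 r=(7,9) succ=(1,1) retry=(0,1)
8. T2 CAS -> counter=10 r=(7,9) succ=(1,2) retry=(0,1)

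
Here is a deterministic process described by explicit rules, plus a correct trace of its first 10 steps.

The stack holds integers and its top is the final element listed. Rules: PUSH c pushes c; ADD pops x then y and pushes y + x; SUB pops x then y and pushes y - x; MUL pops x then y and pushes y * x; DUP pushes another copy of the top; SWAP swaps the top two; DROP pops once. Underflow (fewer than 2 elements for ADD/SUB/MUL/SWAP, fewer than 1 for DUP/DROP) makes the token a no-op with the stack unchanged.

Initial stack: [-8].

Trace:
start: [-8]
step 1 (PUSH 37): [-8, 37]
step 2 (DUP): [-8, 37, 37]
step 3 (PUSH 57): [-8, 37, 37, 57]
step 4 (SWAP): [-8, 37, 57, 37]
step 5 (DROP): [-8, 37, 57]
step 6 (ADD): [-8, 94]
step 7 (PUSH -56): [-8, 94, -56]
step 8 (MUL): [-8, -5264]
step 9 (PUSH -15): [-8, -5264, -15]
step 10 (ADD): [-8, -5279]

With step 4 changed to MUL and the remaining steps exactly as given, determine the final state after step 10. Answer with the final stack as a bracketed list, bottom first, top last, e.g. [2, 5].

[-1639]

(re-executing from step 4 with the substitution; state before step 4: [-8, 37, 37, 57])
step 4 (MUL): [-8, 37, 2109]
step 5 (DROP): [-8, 37]
step 6 (ADD): [29]
step 7 (PUSH -56): [29, -56]
step 8 (MUL): [-1624]
step 9 (PUSH -15): [-1624, -15]
step 10 (ADD): [-1639]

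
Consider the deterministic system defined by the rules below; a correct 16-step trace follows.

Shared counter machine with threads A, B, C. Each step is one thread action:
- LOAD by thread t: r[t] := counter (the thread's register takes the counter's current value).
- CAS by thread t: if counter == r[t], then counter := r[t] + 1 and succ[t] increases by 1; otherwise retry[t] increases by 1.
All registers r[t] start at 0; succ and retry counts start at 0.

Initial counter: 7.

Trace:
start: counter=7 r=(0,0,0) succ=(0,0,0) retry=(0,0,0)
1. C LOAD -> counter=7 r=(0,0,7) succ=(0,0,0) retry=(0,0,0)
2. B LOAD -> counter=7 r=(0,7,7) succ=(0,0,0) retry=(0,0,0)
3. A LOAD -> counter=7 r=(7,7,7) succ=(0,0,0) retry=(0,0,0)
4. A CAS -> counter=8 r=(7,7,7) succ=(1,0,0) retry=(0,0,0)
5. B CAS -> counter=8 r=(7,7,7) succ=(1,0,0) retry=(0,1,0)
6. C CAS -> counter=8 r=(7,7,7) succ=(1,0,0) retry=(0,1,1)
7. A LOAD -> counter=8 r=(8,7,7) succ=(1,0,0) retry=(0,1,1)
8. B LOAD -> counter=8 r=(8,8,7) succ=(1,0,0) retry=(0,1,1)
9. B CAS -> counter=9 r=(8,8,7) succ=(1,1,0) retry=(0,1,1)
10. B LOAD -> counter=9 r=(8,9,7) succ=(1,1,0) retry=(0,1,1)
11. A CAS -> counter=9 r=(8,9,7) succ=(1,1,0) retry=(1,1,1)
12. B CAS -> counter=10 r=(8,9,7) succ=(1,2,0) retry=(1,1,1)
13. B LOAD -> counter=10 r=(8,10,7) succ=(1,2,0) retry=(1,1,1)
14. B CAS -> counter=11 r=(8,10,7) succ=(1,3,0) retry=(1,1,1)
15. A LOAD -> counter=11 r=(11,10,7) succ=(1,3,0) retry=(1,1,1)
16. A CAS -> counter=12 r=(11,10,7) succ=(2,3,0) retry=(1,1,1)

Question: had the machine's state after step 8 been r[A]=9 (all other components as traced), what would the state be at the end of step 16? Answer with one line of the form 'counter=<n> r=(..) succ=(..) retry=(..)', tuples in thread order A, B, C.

state after step 8 := counter=8 r=(9,8,7) succ=(1,0,0) retry=(0,1,1)
9. B CAS -> counter=9 r=(9,8,7) succ=(1,1,0) retry=(0,1,1)
10. B LOAD -> counter=9 r=(9,9,7) succ=(1,1,0) retry=(0,1,1)
11. A CAS -> counter=10 r=(9,9,7) succ=(2,1,0) retry=(0,1,1)
12. B CAS -> counter=10 r=(9,9,7) succ=(2,1,0) retry=(0,2,1)
13. B LOAD -> counter=10 r=(9,10,7) succ=(2,1,0) retry=(0,2,1)
14. B CAS -> counter=11 r=(9,10,7) succ=(2,2,0) retry=(0,2,1)
15. A LOAD -> counter=11 r=(11,10,7) succ=(2,2,0) retry=(0,2,1)
16. A CAS -> counter=12 r=(11,10,7) succ=(3,2,0) retry=(0,2,1)

counter=12 r=(11,10,7) succ=(3,2,0) retry=(0,2,1)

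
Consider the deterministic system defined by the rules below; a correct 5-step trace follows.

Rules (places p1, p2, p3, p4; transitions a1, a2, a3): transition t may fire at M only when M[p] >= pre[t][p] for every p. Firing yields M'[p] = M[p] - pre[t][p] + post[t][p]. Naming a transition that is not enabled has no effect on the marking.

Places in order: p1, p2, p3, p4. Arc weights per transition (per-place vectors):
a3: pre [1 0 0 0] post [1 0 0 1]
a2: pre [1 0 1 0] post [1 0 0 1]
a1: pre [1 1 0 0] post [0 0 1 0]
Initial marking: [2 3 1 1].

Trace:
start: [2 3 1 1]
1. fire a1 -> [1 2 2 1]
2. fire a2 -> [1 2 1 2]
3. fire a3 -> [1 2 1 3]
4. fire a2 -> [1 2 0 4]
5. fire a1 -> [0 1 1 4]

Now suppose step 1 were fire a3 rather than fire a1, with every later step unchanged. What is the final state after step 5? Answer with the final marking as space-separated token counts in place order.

1 2 1 4

(re-executing from step 1 with the substitution; state before step 1: [2 3 1 1])
1. fire a3 -> [2 3 1 2]
2. fire a2 -> [2 3 0 3]
3. fire a3 -> [2 3 0 4]
4. fire a2 -> [2 3 0 4]
5. fire a1 -> [1 2 1 4]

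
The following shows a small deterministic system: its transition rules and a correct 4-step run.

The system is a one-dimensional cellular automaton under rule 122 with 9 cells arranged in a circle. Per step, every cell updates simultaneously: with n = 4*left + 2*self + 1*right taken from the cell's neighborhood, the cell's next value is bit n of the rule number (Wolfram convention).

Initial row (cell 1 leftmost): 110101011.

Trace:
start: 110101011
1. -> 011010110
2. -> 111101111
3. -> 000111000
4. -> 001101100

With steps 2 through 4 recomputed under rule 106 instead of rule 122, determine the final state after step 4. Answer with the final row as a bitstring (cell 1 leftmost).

(re-executing steps 2..4 under rule 106; state before step 2: 011010110)
2. -> 111101110
3. -> 100111011
4. -> 101101110

101101110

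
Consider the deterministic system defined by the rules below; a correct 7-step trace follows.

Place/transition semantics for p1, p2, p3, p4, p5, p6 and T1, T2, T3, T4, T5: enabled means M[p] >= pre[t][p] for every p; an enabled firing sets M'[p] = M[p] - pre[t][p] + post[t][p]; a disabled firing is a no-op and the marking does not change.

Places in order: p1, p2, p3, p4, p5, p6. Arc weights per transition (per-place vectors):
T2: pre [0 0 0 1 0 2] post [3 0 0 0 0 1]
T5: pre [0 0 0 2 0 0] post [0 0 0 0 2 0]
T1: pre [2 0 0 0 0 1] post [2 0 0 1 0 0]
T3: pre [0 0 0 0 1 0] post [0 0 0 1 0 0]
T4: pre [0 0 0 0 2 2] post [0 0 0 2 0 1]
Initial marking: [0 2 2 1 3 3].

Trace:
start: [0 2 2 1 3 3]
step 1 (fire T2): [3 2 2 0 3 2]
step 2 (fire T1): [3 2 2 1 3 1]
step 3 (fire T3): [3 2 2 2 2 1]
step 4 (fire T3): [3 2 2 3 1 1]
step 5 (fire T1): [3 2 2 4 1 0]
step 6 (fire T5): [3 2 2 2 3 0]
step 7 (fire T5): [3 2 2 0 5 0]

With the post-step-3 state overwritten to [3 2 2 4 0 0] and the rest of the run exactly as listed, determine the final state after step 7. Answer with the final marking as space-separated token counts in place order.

state after step 3 := [3 2 2 4 0 0]
step 4 (fire T3): [3 2 2 4 0 0]
step 5 (fire T1): [3 2 2 4 0 0]
step 6 (fire T5): [3 2 2 2 2 0]
step 7 (fire T5): [3 2 2 0 4 0]

3 2 2 0 4 0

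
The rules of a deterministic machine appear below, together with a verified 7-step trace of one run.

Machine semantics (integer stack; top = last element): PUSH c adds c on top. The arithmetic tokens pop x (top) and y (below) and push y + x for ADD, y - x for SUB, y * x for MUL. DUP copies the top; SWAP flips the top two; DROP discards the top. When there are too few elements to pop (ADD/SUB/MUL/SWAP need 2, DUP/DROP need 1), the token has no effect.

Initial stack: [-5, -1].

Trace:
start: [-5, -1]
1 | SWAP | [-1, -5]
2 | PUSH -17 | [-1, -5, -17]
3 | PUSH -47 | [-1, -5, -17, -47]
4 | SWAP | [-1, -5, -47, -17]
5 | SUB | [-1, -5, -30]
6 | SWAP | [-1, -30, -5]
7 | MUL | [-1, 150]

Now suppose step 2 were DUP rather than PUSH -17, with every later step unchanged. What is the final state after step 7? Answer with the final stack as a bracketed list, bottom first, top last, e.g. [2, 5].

(re-executing from step 2 with the substitution; state before step 2: [-1, -5])
2 | DUP | [-1, -5, -5]
3 | PUSH -47 | [-1, -5, -5, -47]
4 | SWAP | [-1, -5, -47, -5]
5 | SUB | [-1, -5, -42]
6 | SWAP | [-1, -42, -5]
7 | MUL | [-1, 210]

[-1, 210]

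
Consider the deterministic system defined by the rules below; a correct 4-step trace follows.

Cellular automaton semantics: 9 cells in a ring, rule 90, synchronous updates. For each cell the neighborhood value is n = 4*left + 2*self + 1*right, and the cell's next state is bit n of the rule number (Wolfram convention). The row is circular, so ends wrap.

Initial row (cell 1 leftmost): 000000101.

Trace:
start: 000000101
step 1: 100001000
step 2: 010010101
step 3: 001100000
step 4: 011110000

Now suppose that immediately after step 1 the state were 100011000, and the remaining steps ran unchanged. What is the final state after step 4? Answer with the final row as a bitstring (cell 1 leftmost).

state after step 1 := 100011000
step 2: 010111101
step 3: 000100100
step 4: 001011010

001011010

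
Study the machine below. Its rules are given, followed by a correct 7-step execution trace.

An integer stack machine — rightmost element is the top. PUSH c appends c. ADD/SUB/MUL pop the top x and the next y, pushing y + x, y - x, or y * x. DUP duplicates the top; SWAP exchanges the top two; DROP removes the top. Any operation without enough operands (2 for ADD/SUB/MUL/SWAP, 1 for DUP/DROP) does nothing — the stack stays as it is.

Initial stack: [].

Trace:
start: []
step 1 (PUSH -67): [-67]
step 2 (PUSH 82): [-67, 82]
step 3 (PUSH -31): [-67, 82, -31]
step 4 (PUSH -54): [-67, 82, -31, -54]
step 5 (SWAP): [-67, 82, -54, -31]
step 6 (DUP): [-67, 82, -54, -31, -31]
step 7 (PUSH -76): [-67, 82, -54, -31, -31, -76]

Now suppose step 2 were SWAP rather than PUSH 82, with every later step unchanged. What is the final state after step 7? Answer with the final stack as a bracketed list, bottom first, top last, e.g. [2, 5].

[-67, -54, -31, -31, -76]

(re-executing from step 2 with the substitution; state before step 2: [-67])
step 2 (SWAP): [-67]
step 3 (PUSH -31): [-67, -31]
step 4 (PUSH -54): [-67, -31, -54]
step 5 (SWAP): [-67, -54, -31]
step 6 (DUP): [-67, -54, -31, -31]
step 7 (PUSH -76): [-67, -54, -31, -31, -76]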